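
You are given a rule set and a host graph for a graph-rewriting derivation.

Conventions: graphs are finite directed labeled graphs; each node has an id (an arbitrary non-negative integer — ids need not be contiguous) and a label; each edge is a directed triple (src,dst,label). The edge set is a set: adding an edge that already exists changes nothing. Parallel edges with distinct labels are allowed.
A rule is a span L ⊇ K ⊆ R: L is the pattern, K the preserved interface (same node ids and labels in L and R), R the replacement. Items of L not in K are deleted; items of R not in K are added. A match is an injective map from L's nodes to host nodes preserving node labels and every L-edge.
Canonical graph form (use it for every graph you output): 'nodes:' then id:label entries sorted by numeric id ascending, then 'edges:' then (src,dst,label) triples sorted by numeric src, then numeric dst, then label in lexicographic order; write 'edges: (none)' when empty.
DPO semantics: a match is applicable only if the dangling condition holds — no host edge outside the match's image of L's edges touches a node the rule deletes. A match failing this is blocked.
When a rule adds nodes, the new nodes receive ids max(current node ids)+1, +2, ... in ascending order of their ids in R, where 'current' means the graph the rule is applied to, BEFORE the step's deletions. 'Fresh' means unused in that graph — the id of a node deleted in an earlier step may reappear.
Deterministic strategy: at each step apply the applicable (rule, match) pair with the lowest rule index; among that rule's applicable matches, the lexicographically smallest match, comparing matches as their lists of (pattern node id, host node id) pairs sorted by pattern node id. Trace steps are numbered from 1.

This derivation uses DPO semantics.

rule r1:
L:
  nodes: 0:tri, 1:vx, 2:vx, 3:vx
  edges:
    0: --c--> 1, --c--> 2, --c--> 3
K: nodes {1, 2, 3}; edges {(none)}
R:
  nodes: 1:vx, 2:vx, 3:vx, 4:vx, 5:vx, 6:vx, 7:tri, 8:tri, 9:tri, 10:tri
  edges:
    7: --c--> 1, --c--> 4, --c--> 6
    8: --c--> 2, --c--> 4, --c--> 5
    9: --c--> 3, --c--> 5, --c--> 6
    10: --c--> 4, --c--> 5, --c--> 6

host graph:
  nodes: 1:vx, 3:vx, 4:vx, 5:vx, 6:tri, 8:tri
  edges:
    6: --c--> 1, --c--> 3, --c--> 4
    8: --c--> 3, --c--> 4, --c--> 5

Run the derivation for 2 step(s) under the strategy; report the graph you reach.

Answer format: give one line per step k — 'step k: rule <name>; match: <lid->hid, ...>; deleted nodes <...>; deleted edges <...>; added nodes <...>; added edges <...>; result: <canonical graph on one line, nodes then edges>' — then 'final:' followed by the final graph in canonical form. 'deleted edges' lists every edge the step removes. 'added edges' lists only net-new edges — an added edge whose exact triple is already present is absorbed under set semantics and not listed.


step 1: rule r1; match: 0->6, 1->1, 2->3, 3->4; deleted nodes 6; deleted edges (6,1,c); (6,3,c); (6,4,c); added nodes 9, 10, 11, 12, 13, 14, 15; added edges (12,1,c); (12,9,c); (12,11,c); (13,3,c); (13,9,c); (13,10,c); (14,4,c); (14,10,c); (14,11,c); (15,9,c); (15,10,c); (15,11,c); result: nodes: 1:vx, 3:vx, 4:vx, 5:vx, 8:tri, 9:vx, 10:vx, 11:vx, 12:tri, 13:tri, 14:tri, 15:tri edges: (8,3,c); (8,4,c); (8,5,c); (12,1,c); (12,9,c); (12,11,c); (13,3,c); (13,9,c); (13,10,c); (14,4,c); (14,10,c); (14,11,c); (15,9,c); (15,10,c); (15,11,c)
step 2: rule r1; match: 0->8, 1->3, 2->4, 3->5; deleted nodes 8; deleted edges (8,3,c); (8,4,c); (8,5,c); added nodes 16, 17, 18, 19, 20, 21, 22; added edges (19,3,c); (19,16,c); (19,18,c); (20,4,c); (20,16,c); (20,17,c); (21,5,c); (21,17,c); (21,18,c); (22,16,c); (22,17,c); (22,18,c); result: nodes: 1:vx, 3:vx, 4:vx, 5:vx, 9:vx, 10:vx, 11:vx, 12:tri, 13:tri, 14:tri, 15:tri, 16:vx, 17:vx, 18:vx, 19:tri, 20:tri, 21:tri, 22:tri edges: (12,1,c); (12,9,c); (12,11,c); (13,3,c); (13,9,c); (13,10,c); (14,4,c); (14,10,c); (14,11,c); (15,9,c); (15,10,c); (15,11,c); (19,3,c); (19,16,c); (19,18,c); (20,4,c); (20,16,c); (20,17,c); (21,5,c); (21,17,c); (21,18,c); (22,16,c); (22,17,c); (22,18,c)
final:
nodes: 1:vx, 3:vx, 4:vx, 5:vx, 9:vx, 10:vx, 11:vx, 12:tri, 13:tri, 14:tri, 15:tri, 16:vx, 17:vx, 18:vx, 19:tri, 20:tri, 21:tri, 22:tri
edges: (12,1,c); (12,9,c); (12,11,c); (13,3,c); (13,9,c); (13,10,c); (14,4,c); (14,10,c); (14,11,c); (15,9,c); (15,10,c); (15,11,c); (19,3,c); (19,16,c); (19,18,c); (20,4,c); (20,16,c); (20,17,c); (21,5,c); (21,17,c); (21,18,c); (22,16,c); (22,17,c); (22,18,c)


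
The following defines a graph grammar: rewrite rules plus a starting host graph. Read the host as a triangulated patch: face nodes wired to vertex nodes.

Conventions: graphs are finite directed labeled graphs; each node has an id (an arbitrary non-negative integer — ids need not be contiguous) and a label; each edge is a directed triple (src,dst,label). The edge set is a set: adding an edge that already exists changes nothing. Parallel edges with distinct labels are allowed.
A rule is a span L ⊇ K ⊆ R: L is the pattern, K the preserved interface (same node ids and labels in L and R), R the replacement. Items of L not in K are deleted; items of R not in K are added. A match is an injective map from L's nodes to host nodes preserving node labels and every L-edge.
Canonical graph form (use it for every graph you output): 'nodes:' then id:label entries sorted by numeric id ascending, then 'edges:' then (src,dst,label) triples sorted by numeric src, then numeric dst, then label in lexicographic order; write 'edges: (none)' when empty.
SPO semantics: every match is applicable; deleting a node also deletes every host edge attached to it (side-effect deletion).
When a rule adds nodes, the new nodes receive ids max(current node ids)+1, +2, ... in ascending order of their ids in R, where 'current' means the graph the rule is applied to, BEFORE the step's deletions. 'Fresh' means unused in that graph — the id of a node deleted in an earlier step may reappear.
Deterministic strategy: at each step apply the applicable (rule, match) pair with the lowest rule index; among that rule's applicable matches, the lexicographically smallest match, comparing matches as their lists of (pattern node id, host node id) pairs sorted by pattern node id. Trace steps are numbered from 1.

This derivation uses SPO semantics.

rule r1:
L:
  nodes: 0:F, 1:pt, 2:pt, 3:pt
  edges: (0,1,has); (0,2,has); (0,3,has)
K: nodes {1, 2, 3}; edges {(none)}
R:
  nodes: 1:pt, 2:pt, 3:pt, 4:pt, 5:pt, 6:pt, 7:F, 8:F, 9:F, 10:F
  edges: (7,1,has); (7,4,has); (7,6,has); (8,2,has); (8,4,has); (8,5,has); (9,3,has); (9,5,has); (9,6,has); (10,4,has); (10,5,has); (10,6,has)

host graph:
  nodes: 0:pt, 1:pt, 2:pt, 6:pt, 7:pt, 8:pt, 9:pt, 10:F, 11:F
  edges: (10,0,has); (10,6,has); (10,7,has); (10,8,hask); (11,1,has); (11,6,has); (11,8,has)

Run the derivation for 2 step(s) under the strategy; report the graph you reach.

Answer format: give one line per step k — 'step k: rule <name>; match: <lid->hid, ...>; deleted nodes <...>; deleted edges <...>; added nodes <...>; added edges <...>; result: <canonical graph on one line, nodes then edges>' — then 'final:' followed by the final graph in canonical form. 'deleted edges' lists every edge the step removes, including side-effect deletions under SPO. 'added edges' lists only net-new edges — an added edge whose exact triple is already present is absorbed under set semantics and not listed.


step 1: rule r1; match: 0->10, 1->0, 2->6, 3->7; deleted nodes 10; deleted edges (10,0,has); (10,6,has); (10,7,has); (10,8,hask); added nodes 12, 13, 14, 15, 16, 17, 18; added edges (15,0,has); (15,12,has); (15,14,has); (16,6,has); (16,12,has); (16,13,has); (17,7,has); (17,13,has); (17,14,has); (18,12,has); (18,13,has); (18,14,has); result: nodes: 0:pt, 1:pt, 2:pt, 6:pt, 7:pt, 8:pt, 9:pt, 11:F, 12:pt, 13:pt, 14:pt, 15:F, 16:F, 17:F, 18:F edges: (11,1,has); (11,6,has); (11,8,has); (15,0,has); (15,12,has); (15,14,has); (16,6,has); (16,12,has); (16,13,has); (17,7,has); (17,13,has); (17,14,has); (18,12,has); (18,13,has); (18,14,has)
step 2: rule r1; match: 0->11, 1->1, 2->6, 3->8; deleted nodes 11; deleted edges (11,1,has); (11,6,has); (11,8,has); added nodes 19, 20, 21, 22, 23, 24, 25; added edges (22,1,has); (22,19,has); (22,21,has); (23,6,has); (23,19,has); (23,20,has); (24,8,has); (24,20,has); (24,21,has); (25,19,has); (25,20,has); (25,21,has); result: nodes: 0:pt, 1:pt, 2:pt, 6:pt, 7:pt, 8:pt, 9:pt, 12:pt, 13:pt, 14:pt, 15:F, 16:F, 17:F, 18:F, 19:pt, 20:pt, 21:pt, 22:F, 23:F, 24:F, 25:F edges: (15,0,has); (15,12,has); (15,14,has); (16,6,has); (16,12,has); (16,13,has); (17,7,has); (17,13,has); (17,14,has); (18,12,has); (18,13,has); (18,14,has); (22,1,has); (22,19,has); (22,21,has); (23,6,has); (23,19,has); (23,20,has); (24,8,has); (24,20,has); (24,21,has); (25,19,has); (25,20,has); (25,21,has)
final:
nodes: 0:pt, 1:pt, 2:pt, 6:pt, 7:pt, 8:pt, 9:pt, 12:pt, 13:pt, 14:pt, 15:F, 16:F, 17:F, 18:F, 19:pt, 20:pt, 21:pt, 22:F, 23:F, 24:F, 25:F
edges: (15,0,has); (15,12,has); (15,14,has); (16,6,has); (16,12,has); (16,13,has); (17,7,has); (17,13,has); (17,14,has); (18,12,has); (18,13,has); (18,14,has); (22,1,has); (22,19,has); (22,21,has); (23,6,has); (23,19,has); (23,20,has); (24,8,has); (24,20,has); (24,21,has); (25,19,has); (25,20,has); (25,21,has)


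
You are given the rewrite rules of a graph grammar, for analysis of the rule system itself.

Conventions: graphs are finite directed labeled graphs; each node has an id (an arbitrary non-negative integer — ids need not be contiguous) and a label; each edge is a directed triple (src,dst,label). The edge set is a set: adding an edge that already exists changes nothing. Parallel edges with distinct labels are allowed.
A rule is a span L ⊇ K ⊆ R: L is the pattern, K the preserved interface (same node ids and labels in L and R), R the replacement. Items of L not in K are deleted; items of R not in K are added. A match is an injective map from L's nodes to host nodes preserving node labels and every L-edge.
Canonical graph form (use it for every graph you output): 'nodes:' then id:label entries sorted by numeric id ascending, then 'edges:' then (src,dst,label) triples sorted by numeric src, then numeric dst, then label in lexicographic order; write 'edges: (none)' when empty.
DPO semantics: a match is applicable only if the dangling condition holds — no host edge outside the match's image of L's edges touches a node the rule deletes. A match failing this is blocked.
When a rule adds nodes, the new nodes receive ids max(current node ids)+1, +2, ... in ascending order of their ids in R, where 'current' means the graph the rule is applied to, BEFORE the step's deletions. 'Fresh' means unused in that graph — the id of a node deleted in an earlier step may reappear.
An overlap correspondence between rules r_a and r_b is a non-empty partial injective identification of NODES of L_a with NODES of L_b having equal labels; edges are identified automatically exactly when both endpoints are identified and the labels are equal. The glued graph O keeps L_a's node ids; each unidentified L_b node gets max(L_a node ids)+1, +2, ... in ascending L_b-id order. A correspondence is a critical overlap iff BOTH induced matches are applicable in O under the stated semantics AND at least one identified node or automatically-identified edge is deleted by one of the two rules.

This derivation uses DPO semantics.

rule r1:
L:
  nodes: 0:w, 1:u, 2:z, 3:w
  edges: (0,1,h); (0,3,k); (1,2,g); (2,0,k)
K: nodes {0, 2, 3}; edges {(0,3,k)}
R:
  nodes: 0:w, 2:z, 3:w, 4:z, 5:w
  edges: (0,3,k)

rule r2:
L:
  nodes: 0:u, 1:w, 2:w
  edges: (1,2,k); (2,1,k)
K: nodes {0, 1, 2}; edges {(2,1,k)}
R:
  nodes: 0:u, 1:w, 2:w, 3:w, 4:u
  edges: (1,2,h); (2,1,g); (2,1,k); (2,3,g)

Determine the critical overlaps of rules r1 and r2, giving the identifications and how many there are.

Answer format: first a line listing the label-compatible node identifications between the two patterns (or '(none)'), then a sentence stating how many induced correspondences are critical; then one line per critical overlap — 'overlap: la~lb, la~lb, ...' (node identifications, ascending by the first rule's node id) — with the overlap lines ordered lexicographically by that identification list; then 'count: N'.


label-compatible node identifications between L(r1) and L(r2): 0~1, 0~2, 1~0, 3~1, 3~2
8 of the induced correspondences are critical overlaps of r1 and r2.
overlap: 0~1, 1~0
overlap: 0~1, 1~0, 3~2
overlap: 0~1, 3~2
overlap: 0~2, 1~0
overlap: 0~2, 1~0, 3~1
overlap: 1~0
overlap: 1~0, 3~1
overlap: 1~0, 3~2
count: 8


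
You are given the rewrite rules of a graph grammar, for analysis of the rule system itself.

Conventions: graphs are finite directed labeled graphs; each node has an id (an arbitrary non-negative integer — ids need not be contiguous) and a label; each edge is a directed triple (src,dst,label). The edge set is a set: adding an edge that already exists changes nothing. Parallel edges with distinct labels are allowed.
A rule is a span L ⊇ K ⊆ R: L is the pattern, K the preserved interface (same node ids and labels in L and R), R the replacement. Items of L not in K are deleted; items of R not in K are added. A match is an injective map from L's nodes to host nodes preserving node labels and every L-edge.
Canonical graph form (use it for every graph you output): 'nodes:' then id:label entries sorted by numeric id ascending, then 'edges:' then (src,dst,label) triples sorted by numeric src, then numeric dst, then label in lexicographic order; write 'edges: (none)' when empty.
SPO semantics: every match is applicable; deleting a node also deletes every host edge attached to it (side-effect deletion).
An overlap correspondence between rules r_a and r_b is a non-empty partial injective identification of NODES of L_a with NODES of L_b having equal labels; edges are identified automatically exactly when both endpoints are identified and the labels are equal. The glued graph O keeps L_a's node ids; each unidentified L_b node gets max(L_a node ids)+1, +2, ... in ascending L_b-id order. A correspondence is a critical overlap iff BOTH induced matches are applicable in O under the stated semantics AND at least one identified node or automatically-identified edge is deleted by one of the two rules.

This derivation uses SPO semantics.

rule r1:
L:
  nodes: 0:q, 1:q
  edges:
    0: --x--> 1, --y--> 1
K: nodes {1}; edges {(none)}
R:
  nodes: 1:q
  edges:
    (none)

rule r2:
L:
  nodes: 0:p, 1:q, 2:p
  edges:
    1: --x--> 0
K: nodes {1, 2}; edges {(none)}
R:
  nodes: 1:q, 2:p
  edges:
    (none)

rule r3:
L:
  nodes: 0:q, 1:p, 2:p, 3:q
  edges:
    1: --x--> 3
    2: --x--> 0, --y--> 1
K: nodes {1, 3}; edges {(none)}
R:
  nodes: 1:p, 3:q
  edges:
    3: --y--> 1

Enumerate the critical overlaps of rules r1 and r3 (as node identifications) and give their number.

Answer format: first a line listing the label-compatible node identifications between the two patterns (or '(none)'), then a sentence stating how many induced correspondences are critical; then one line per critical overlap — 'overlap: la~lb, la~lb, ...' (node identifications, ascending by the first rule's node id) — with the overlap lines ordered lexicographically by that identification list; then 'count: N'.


label-compatible node identifications between L(r1) and L(r3): 0~0, 0~3, 1~0, 1~3
5 of the induced correspondences are critical overlaps of r1 and r3.
overlap: 0~0
overlap: 0~0, 1~3
overlap: 0~3
overlap: 0~3, 1~0
overlap: 1~0
count: 5


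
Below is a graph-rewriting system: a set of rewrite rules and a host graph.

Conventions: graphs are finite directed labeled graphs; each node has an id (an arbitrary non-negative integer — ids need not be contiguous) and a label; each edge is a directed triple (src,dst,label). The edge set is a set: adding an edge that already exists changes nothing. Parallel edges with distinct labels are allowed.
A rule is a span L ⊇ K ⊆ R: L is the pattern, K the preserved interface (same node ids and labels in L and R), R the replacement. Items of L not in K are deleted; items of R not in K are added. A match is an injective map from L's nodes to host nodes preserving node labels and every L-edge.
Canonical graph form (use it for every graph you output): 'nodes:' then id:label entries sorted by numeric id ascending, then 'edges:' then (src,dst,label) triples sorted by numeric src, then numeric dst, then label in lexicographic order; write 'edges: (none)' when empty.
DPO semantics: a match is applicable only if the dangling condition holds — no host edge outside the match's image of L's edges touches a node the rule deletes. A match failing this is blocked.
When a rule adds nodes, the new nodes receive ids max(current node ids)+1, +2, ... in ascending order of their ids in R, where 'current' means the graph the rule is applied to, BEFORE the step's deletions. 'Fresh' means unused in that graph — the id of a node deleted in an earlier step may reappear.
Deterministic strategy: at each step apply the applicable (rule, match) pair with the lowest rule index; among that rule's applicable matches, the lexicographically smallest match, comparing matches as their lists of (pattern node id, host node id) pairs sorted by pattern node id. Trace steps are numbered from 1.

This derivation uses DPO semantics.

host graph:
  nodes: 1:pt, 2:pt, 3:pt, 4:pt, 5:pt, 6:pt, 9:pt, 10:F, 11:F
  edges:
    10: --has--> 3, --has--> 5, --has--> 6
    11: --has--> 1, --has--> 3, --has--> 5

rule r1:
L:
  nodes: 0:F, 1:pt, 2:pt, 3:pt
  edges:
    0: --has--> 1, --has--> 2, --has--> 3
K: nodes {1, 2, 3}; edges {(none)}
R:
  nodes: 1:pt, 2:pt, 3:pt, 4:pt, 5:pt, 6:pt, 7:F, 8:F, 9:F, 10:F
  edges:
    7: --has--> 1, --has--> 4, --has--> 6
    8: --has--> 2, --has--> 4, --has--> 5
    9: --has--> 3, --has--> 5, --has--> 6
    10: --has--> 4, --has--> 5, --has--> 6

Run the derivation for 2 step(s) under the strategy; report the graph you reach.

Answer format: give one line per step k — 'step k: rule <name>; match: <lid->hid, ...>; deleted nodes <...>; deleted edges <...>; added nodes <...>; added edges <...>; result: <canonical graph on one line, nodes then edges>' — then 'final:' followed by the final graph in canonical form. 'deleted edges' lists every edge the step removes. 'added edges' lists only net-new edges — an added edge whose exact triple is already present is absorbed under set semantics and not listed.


step 1: rule r1; match: 0->10, 1->3, 2->5, 3->6; deleted nodes 10; deleted edges (10,3,has); (10,5,has); (10,6,has); added nodes 12, 13, 14, 15, 16, 17, 18; added edges (15,3,has); (15,12,has); (15,14,has); (16,5,has); (16,12,has); (16,13,has); (17,6,has); (17,13,has); (17,14,has); (18,12,has); (18,13,has); (18,14,has); result: nodes: 1:pt, 2:pt, 3:pt, 4:pt, 5:pt, 6:pt, 9:pt, 11:F, 12:pt, 13:pt, 14:pt, 15:F, 16:F, 17:F, 18:F edges: (11,1,has); (11,3,has); (11,5,has); (15,3,has); (15,12,has); (15,14,has); (16,5,has); (16,12,has); (16,13,has); (17,6,has); (17,13,has); (17,14,has); (18,12,has); (18,13,has); (18,14,has)
step 2: rule r1; match: 0->11, 1->1, 2->3, 3->5; deleted nodes 11; deleted edges (11,1,has); (11,3,has); (11,5,has); added nodes 19, 20, 21, 22, 23, 24, 25; added edges (22,1,has); (22,19,has); (22,21,has); (23,3,has); (23,19,has); (23,20,has); (24,5,has); (24,20,has); (24,21,has); (25,19,has); (25,20,has); (25,21,has); result: nodes: 1:pt, 2:pt, 3:pt, 4:pt, 5:pt, 6:pt, 9:pt, 12:pt, 13:pt, 14:pt, 15:F, 16:F, 17:F, 18:F, 19:pt, 20:pt, 21:pt, 22:F, 23:F, 24:F, 25:F edges: (15,3,has); (15,12,has); (15,14,has); (16,5,has); (16,12,has); (16,13,has); (17,6,has); (17,13,has); (17,14,has); (18,12,has); (18,13,has); (18,14,has); (22,1,has); (22,19,has); (22,21,has); (23,3,has); (23,19,has); (23,20,has); (24,5,has); (24,20,has); (24,21,has); (25,19,has); (25,20,has); (25,21,has)
final:
nodes: 1:pt, 2:pt, 3:pt, 4:pt, 5:pt, 6:pt, 9:pt, 12:pt, 13:pt, 14:pt, 15:F, 16:F, 17:F, 18:F, 19:pt, 20:pt, 21:pt, 22:F, 23:F, 24:F, 25:F
edges: (15,3,has); (15,12,has); (15,14,has); (16,5,has); (16,12,has); (16,13,has); (17,6,has); (17,13,has); (17,14,has); (18,12,has); (18,13,has); (18,14,has); (22,1,has); (22,19,has); (22,21,has); (23,3,has); (23,19,has); (23,20,has); (24,5,has); (24,20,has); (24,21,has); (25,19,has); (25,20,has); (25,21,has)


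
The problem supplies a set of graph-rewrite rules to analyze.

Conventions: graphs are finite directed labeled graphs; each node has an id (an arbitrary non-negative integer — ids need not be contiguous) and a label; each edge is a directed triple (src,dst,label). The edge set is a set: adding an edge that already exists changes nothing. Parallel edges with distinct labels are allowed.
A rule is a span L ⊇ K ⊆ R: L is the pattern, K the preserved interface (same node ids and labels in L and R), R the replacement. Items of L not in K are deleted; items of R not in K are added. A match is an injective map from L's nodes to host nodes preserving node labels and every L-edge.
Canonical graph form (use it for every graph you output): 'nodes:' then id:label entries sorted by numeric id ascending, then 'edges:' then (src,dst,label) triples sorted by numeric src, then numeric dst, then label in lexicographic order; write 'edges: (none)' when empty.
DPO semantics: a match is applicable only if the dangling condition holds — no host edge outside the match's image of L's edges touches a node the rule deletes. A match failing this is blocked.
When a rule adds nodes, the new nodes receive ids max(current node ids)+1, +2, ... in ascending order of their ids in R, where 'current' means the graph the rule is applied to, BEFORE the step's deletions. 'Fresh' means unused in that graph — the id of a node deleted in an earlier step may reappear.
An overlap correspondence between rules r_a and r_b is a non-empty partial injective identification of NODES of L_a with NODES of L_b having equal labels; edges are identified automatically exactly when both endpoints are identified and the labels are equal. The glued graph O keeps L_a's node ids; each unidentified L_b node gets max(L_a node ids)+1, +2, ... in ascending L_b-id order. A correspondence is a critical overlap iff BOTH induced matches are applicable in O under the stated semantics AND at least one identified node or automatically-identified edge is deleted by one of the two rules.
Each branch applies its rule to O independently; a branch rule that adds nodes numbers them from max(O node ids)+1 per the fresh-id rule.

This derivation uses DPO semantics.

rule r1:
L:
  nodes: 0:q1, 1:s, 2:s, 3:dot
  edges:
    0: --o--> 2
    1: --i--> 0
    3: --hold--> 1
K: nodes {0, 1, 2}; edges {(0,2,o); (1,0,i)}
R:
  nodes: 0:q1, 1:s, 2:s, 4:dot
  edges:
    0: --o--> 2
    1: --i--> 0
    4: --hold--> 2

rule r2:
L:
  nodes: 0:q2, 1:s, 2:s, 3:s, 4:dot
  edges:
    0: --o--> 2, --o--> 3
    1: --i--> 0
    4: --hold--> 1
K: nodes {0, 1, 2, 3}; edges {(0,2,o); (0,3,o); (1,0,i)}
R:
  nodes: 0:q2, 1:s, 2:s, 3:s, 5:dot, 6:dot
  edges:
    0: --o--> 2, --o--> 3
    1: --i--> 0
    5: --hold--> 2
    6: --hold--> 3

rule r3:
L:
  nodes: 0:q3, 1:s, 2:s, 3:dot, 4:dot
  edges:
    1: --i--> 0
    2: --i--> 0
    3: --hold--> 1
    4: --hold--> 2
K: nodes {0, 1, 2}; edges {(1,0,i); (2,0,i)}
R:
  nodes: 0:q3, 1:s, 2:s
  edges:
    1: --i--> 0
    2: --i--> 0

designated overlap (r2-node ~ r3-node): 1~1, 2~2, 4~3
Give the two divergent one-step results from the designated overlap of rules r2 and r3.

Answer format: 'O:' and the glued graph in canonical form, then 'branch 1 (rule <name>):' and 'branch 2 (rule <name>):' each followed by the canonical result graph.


O:
nodes: 0:q2, 1:s, 2:s, 3:s, 4:dot, 5:q3, 6:dot
edges: (0,2,o); (0,3,o); (1,0,i); (1,5,i); (2,5,i); (4,1,hold); (6,2,hold)
branch 1 (rule r2):
nodes: 0:q2, 1:s, 2:s, 3:s, 5:q3, 6:dot, 7:dot, 8:dot
edges: (0,2,o); (0,3,o); (1,0,i); (1,5,i); (2,5,i); (6,2,hold); (7,2,hold); (8,3,hold)
branch 2 (rule r3):
nodes: 0:q2, 1:s, 2:s, 3:s, 5:q3
edges: (0,2,o); (0,3,o); (1,0,i); (1,5,i); (2,5,i)


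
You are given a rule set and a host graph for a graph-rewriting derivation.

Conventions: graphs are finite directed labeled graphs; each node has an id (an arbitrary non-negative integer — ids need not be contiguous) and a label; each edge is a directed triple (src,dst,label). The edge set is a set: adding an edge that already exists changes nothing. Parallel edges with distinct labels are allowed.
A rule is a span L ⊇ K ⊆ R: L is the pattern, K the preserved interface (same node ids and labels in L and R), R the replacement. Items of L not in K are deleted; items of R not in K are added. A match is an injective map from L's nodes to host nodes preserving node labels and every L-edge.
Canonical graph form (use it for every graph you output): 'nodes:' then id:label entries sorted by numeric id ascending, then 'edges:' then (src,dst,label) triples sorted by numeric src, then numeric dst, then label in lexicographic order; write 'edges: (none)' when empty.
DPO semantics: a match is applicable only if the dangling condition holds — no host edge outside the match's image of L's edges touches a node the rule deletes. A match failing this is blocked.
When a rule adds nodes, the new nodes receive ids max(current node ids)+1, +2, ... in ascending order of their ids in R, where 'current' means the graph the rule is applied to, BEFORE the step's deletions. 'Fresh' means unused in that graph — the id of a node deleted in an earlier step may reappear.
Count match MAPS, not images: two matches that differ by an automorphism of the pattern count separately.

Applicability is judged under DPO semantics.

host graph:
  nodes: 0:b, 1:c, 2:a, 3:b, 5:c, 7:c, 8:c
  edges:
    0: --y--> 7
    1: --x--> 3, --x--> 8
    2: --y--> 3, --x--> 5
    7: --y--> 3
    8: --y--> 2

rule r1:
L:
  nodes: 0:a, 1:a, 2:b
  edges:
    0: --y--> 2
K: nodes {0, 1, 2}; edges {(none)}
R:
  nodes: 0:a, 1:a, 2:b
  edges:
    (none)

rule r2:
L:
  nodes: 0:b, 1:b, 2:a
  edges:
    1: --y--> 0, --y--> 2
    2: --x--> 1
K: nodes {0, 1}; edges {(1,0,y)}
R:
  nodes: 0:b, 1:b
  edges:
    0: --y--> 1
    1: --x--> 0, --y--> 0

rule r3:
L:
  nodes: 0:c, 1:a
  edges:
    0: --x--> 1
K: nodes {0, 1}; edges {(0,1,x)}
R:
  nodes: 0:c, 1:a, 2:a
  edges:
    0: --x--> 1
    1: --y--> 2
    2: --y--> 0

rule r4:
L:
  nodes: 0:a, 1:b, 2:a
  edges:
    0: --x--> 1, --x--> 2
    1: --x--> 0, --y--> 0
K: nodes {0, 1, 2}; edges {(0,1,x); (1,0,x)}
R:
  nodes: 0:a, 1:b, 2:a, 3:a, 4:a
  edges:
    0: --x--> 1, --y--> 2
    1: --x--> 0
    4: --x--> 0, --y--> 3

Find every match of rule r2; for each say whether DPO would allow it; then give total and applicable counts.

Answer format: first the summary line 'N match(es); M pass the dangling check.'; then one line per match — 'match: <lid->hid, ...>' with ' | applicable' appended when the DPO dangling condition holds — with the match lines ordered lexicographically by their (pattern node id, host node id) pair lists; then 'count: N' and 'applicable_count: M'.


0 match(es); 0 pass the dangling check.
count: 0
applicable_count: 0


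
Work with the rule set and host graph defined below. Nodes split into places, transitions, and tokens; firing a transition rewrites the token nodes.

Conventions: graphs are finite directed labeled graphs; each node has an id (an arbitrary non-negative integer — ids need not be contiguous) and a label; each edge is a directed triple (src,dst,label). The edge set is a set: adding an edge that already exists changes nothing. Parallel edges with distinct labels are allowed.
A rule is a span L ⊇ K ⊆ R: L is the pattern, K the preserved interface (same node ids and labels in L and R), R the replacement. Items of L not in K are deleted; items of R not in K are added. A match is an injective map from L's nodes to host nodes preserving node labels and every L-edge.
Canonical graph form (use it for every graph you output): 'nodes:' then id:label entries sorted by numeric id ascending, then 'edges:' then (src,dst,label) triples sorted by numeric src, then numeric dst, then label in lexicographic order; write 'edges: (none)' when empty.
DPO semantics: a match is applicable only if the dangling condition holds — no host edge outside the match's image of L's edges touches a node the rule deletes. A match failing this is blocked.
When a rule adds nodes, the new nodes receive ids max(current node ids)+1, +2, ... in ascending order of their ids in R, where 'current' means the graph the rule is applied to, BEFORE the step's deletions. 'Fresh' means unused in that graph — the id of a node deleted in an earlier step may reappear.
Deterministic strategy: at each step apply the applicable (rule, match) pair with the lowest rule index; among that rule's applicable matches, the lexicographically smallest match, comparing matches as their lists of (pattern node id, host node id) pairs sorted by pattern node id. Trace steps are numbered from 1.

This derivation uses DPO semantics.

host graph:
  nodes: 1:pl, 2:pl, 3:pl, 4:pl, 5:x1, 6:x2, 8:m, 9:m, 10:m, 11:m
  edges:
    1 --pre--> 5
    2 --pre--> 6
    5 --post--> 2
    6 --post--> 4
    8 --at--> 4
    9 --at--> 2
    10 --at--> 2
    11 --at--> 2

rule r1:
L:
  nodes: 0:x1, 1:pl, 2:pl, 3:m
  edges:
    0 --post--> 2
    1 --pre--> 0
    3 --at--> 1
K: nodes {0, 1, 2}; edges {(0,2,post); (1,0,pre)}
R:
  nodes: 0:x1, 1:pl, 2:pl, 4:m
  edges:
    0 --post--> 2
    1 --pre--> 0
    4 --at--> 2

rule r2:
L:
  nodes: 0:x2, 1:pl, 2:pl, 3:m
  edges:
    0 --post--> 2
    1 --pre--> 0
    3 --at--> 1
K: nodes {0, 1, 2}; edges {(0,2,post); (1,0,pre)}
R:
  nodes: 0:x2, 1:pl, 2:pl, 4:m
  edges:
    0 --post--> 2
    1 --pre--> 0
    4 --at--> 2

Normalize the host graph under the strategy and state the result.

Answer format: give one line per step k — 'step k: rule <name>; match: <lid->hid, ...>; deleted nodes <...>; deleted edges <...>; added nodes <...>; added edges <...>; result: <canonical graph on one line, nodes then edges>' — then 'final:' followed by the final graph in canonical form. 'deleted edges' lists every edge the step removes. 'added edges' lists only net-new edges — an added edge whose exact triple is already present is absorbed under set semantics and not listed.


step 1: rule r2; match: 0->6, 1->2, 2->4, 3->9; deleted nodes 9; deleted edges (9,2,at); added nodes 12; added edges (12,4,at); result: nodes: 1:pl, 2:pl, 3:pl, 4:pl, 5:x1, 6:x2, 8:m, 10:m, 11:m, 12:m edges: (1,5,pre); (2,6,pre); (5,2,post); (6,4,post); (8,4,at); (10,2,at); (11,2,at); (12,4,at)
step 2: rule r2; match: 0->6, 1->2, 2->4, 3->10; deleted nodes 10; deleted edges (10,2,at); added nodes 13; added edges (13,4,at); result: nodes: 1:pl, 2:pl, 3:pl, 4:pl, 5:x1, 6:x2, 8:m, 11:m, 12:m, 13:m edges: (1,5,pre); (2,6,pre); (5,2,post); (6,4,post); (8,4,at); (11,2,at); (12,4,at); (13,4,at)
step 3: rule r2; match: 0->6, 1->2, 2->4, 3->11; deleted nodes 11; deleted edges (11,2,at); added nodes 14; added edges (14,4,at); result: nodes: 1:pl, 2:pl, 3:pl, 4:pl, 5:x1, 6:x2, 8:m, 12:m, 13:m, 14:m edges: (1,5,pre); (2,6,pre); (5,2,post); (6,4,post); (8,4,at); (12,4,at); (13,4,at); (14,4,at)
final:
nodes: 1:pl, 2:pl, 3:pl, 4:pl, 5:x1, 6:x2, 8:m, 12:m, 13:m, 14:m
edges: (1,5,pre); (2,6,pre); (5,2,post); (6,4,post); (8,4,at); (12,4,at); (13,4,at); (14,4,at)


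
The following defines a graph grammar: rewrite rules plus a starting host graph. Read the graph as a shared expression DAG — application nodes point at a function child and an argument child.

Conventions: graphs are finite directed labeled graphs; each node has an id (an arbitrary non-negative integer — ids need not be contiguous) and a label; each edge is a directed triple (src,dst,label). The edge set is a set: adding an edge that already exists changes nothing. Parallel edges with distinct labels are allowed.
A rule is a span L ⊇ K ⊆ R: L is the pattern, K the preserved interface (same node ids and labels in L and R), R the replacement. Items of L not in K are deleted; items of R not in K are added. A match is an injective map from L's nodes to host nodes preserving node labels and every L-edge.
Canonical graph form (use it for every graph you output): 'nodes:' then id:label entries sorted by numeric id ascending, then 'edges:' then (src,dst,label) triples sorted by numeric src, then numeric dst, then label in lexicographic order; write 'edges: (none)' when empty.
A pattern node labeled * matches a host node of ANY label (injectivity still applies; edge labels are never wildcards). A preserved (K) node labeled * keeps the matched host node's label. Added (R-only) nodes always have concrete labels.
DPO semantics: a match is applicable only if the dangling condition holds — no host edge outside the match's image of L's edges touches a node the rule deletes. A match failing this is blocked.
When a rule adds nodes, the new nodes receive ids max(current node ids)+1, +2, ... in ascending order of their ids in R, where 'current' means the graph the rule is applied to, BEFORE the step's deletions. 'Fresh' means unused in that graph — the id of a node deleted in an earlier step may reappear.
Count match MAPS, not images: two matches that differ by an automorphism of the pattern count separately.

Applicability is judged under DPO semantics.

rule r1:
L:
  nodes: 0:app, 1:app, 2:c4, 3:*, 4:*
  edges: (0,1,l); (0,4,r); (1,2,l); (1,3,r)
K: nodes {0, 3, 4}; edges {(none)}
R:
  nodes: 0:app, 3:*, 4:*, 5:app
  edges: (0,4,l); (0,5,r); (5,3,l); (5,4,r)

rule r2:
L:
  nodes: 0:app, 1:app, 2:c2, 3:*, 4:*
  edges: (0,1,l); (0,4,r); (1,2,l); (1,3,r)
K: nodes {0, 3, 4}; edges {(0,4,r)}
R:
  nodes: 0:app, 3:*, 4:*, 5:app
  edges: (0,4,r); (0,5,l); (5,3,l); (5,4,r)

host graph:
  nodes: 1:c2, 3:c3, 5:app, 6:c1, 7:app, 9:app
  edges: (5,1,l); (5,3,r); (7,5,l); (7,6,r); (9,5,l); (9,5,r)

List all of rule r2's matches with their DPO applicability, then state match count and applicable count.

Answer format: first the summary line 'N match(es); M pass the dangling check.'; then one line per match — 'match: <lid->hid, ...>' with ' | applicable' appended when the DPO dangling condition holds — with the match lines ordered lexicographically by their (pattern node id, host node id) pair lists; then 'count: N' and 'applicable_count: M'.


1 match(es); 0 pass the dangling check.
match: 0->7, 1->5, 2->1, 3->3, 4->6
count: 1
applicable_count: 0


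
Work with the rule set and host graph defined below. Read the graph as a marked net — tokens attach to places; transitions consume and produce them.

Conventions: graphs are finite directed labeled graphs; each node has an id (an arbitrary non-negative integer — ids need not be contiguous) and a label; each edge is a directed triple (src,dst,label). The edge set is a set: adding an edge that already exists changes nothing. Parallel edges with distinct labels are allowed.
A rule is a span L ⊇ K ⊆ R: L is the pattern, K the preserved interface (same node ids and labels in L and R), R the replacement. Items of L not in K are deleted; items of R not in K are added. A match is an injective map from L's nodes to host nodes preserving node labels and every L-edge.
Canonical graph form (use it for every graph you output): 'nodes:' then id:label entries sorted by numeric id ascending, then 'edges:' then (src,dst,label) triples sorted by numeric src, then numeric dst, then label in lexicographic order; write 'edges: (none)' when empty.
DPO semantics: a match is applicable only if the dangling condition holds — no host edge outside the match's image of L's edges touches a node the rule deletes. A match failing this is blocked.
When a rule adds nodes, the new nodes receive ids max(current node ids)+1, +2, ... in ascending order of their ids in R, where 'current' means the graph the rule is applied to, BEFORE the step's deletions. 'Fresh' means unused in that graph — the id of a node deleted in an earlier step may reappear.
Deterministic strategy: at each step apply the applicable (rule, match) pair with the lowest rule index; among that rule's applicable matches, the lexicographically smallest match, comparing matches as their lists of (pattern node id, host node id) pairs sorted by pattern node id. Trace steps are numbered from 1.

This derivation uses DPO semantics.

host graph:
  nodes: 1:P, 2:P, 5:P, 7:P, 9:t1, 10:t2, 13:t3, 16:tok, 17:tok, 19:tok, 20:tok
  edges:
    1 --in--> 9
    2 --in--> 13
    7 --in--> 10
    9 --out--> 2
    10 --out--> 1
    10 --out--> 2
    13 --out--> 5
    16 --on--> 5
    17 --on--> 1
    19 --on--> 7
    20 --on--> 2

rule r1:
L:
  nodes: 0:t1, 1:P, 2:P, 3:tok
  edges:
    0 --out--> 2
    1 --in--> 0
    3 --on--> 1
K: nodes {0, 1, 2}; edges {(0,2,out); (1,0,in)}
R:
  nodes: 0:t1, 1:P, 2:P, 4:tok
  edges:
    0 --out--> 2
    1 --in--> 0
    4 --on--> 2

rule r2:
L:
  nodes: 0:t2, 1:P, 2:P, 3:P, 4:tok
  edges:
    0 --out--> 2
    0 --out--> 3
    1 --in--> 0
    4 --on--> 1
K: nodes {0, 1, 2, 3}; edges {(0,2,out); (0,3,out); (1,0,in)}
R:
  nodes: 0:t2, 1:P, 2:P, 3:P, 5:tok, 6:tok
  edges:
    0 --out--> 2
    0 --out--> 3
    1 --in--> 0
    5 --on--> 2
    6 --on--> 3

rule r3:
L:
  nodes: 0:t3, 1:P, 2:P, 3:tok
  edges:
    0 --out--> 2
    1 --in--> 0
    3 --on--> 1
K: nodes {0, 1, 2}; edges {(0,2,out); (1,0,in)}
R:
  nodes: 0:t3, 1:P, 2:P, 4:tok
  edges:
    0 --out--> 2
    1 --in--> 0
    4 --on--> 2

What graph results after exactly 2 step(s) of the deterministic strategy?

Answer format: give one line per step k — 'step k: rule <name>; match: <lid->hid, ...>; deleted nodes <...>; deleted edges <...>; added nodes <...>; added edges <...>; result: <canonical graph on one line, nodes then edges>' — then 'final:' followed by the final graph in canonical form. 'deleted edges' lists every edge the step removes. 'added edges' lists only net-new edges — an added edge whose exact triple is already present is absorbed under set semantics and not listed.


step 1: rule r1; match: 0->9, 1->1, 2->2, 3->17; deleted nodes 17; deleted edges (17,1,on); added nodes 21; added edges (21,2,on); result: nodes: 1:P, 2:P, 5:P, 7:P, 9:t1, 10:t2, 13:t3, 16:tok, 19:tok, 20:tok, 21:tok edges: (1,9,in); (2,13,in); (7,10,in); (9,2,out); (10,1,out); (10,2,out); (13,5,out); (16,5,on); (19,7,on); (20,2,on); (21,2,on)
step 2: rule r2; match: 0->10, 1->7, 2->1, 3->2, 4->19; deleted nodes 19; deleted edges (19,7,on); added nodes 22, 23; added edges (22,1,on); (23,2,on); result: nodes: 1:P, 2:P, 5:P, 7:P, 9:t1, 10:t2, 13:t3, 16:tok, 20:tok, 21:tok, 22:tok, 23:tok edges: (1,9,in); (2,13,in); (7,10,in); (9,2,out); (10,1,out); (10,2,out); (13,5,out); (16,5,on); (20,2,on); (21,2,on); (22,1,on); (23,2,on)
final:
nodes: 1:P, 2:P, 5:P, 7:P, 9:t1, 10:t2, 13:t3, 16:tok, 20:tok, 21:tok, 22:tok, 23:tok
edges: (1,9,in); (2,13,in); (7,10,in); (9,2,out); (10,1,out); (10,2,out); (13,5,out); (16,5,on); (20,2,on); (21,2,on); (22,1,on); (23,2,on)


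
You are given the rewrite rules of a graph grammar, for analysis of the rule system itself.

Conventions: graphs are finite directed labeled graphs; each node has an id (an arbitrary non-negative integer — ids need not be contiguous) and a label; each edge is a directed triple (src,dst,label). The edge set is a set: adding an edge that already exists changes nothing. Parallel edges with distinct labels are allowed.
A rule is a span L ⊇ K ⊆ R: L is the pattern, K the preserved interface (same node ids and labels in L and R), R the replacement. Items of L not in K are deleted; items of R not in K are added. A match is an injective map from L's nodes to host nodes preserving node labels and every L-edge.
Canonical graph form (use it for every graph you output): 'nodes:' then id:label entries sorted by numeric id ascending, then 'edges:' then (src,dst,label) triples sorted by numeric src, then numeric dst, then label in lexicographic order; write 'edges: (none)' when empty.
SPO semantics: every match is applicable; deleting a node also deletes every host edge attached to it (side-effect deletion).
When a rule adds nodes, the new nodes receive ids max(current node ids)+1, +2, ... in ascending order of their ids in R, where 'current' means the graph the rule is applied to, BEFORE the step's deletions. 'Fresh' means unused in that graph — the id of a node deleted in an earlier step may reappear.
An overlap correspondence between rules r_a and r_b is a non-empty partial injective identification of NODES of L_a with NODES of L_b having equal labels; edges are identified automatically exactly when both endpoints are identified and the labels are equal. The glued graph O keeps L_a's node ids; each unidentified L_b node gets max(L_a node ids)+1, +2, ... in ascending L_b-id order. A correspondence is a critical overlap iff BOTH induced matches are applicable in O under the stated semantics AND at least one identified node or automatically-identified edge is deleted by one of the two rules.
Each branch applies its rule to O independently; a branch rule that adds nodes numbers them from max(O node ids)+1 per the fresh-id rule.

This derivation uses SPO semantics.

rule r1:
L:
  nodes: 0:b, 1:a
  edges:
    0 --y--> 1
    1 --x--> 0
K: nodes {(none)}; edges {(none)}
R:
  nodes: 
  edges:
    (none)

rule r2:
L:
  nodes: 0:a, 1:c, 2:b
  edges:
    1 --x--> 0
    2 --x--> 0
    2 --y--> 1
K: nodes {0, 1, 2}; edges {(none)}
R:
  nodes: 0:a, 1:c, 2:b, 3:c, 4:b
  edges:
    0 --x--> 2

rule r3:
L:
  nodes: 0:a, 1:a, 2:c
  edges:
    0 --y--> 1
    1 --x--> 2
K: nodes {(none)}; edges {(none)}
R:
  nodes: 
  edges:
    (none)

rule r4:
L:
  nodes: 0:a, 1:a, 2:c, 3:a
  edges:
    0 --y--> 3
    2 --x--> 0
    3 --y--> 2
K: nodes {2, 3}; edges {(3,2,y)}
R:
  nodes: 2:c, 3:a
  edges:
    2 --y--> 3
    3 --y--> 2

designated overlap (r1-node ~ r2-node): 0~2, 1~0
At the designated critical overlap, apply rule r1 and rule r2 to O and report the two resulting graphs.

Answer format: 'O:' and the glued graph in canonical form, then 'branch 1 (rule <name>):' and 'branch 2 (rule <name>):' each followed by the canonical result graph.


O:
nodes: 0:b, 1:a, 2:c
edges: (0,1,x); (0,1,y); (0,2,y); (1,0,x); (2,1,x)
branch 1 (rule r1):
nodes: 2:c
edges: (none)
branch 2 (rule r2):
nodes: 0:b, 1:a, 2:c, 3:c, 4:b
edges: (0,1,y); (1,0,x)
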